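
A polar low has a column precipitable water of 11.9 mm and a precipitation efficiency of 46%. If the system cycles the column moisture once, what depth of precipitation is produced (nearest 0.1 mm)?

Precipitation = ε × PW = 0.46 × 11.9 = 5.5 mm.

precipitation ≈ 5.5 mm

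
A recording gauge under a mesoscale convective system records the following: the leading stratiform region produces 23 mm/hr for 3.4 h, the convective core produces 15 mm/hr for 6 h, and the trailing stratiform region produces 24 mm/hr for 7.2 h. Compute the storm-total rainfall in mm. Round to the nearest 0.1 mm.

total ≈ 341.0 mm

Total = Σ Rᵢ Δtᵢ = 23 × 3.4 + 15 × 6 + 24 × 7.2
      = 78.2 + 90 + 172.8 = 341.0 mm.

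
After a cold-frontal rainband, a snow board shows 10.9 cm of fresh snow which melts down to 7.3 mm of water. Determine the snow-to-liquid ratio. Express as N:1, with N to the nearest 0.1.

ratio ≈ 14.9

Ratio = snow depth / SWE = 109 mm / 7.3 mm = 14.9, i.e. 14.9:1.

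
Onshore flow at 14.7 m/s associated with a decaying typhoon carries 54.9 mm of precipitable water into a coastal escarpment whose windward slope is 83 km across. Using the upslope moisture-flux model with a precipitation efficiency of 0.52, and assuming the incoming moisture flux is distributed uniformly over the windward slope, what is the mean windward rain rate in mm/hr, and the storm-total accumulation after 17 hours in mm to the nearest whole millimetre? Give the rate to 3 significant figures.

R ≈ 18.2 mm/hr; total ≈ 309 mm

Incoming column moisture flux per unit ridge length: F = V × PW = 14.7 × 54.9 = 807.03 mm·m/s.
Spread over the 83 km slope with efficiency ε = 0.52: R = ε·F/W = 0.52 × 807.03 / 83000 m = 5.056e-03 mm/s.
R = 5.056e-03 × 3600 = 18.2 mm/hr.
Over 17 h: total = 18.2 × 17 = 309.4 ≈ 309 mm.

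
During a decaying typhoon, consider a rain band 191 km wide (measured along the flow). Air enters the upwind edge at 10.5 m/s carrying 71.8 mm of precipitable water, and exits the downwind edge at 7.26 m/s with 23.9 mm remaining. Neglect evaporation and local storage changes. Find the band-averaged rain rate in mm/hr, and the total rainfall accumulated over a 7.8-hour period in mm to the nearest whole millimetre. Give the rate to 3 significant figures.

Column moisture flux per unit crosswind length is F = V × PW.
Inflow: F_in = 10.5 × 71.8 = 753.9 mm·m/s
Outflow: F_out = 7.26 × 23.9 = 173.514 mm·m/s
Steady-state rate R = (F_in − F_out)/L = (753.9 − 173.514) / 191000 m = 3.039e-03 mm/s.
R = 3.039e-03 × 3600 = 10.9 mm/hr.
Over 7.8 h: total = 10.9 × 7.8 = 85.02 ≈ 85 mm.

R ≈ 10.9 mm/hr; total ≈ 85 mm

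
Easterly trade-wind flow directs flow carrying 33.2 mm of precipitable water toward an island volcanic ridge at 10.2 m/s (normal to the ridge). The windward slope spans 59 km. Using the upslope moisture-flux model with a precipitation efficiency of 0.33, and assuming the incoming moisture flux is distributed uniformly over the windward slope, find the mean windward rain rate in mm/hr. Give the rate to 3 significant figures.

Incoming column moisture flux per unit ridge length: F = V × PW = 10.2 × 33.2 = 338.64 mm·m/s.
Spread over the 59 km slope with efficiency ε = 0.33: R = ε·F/W = 0.33 × 338.64 / 59000 m = 1.894e-03 mm/s.
R = 1.894e-03 × 3600 = 6.82 mm/hr.

R ≈ 6.82 mm/hr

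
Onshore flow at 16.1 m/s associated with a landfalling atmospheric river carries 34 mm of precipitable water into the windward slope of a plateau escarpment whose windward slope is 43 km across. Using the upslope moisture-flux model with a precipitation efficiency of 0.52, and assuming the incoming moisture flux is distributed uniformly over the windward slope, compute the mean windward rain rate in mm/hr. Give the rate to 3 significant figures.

R ≈ 23.8 mm/hr

Incoming column moisture flux per unit ridge length: F = V × PW = 16.1 × 34 = 547.4 mm·m/s.
Spread over the 43 km slope with efficiency ε = 0.52: R = ε·F/W = 0.52 × 547.4 / 43000 m = 6.620e-03 mm/s.
R = 6.620e-03 × 3600 = 23.8 mm/hr.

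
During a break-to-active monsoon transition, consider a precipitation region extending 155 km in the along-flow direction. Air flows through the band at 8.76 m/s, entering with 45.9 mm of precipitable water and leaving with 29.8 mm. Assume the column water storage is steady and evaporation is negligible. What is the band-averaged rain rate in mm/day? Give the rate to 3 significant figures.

Column moisture flux per unit crosswind length is F = V × PW.
Inflow: F_in = 8.76 × 45.9 = 402.084 mm·m/s
Outflow: F_out = 8.76 × 29.8 = 261.048 mm·m/s
Steady-state rate R = (F_in − F_out)/L = (402.084 − 261.048) / 155000 m = 9.099e-04 mm/s.
R = 9.099e-04 × 3600 × 24 = 78.6 mm/day.

R ≈ 78.6 mm/day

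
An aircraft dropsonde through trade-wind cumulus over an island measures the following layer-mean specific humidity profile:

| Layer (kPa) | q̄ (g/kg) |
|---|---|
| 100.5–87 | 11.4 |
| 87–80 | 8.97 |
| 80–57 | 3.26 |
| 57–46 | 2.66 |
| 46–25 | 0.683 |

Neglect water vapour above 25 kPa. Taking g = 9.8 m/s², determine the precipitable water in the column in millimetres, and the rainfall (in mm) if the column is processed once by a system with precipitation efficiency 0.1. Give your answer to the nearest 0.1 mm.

Precipitable water is the column-integrated vapour mass per unit area: PW = (1/g) Σ q̄ Δp, with q in kg/kg and Δp in Pa (1 kg/m² of water = 1 mm).
Layer 100.5–87 kPa: Δp = 135 hPa = 13500 Pa, q̄ = 0.0114 kg/kg → 0.0114 × 13500 / 9.8 = 15.70 mm
Layer 87–80 kPa: Δp = 70 hPa = 7000 Pa, q̄ = 0.00897 kg/kg → 0.00897 × 7000 / 9.8 = 6.41 mm
Layer 80–57 kPa: Δp = 230 hPa = 23000 Pa, q̄ = 0.00326 kg/kg → 0.00326 × 23000 / 9.8 = 7.65 mm
Layer 57–46 kPa: Δp = 110 hPa = 11000 Pa, q̄ = 0.00266 kg/kg → 0.00266 × 11000 / 9.8 = 2.99 mm
Layer 46–25 kPa: Δp = 210 hPa = 21000 Pa, q̄ = 0.000683 kg/kg → 0.000683 × 21000 / 9.8 = 1.46 mm
PW = 15.70 + 6.41 + 7.65 + 2.99 + 1.46 = 34.21 ≈ 34.2 mm.
Rainfall = ε × PW = 0.1 × 34.2 = 3.4 mm.

PW ≈ 34.2 mm; rainfall ≈ 3.4 mm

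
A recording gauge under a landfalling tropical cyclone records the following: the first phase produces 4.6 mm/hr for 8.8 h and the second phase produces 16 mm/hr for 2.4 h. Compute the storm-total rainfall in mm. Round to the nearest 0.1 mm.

Total = Σ Rᵢ Δtᵢ = 4.6 × 8.8 + 16 × 2.4
      = 40.48 + 38.4 = 78.9 mm.

total ≈ 78.9 mm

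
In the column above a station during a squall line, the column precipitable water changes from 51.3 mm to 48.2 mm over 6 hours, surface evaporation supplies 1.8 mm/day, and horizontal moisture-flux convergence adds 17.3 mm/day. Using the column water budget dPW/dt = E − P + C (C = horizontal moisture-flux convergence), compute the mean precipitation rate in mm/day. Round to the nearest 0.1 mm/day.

dPW/dt = (48.2 − 51.3) mm / (6/24 day) = -12.400 mm/day.
P = E + C − dPW/dt = 1.8 + (17.3) − (-12.400) = 31.5 mm/day.

P ≈ 31.5 mm/day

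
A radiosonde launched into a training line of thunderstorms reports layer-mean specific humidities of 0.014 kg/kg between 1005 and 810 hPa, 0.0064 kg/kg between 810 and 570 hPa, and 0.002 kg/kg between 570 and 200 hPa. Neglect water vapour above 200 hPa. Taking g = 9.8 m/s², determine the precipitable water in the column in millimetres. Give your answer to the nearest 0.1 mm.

Precipitable water is the column-integrated vapour mass per unit area: PW = (1/g) Σ q̄ Δp, with q in kg/kg and Δp in Pa (1 kg/m² of water = 1 mm).
Layer 1005–810 hPa: Δp = 195 hPa = 19500 Pa, q̄ = 0.014 kg/kg → 0.014 × 19500 / 9.8 = 27.86 mm
Layer 810–570 hPa: Δp = 240 hPa = 24000 Pa, q̄ = 0.0064 kg/kg → 0.0064 × 24000 / 9.8 = 15.67 mm
Layer 570–200 hPa: Δp = 370 hPa = 37000 Pa, q̄ = 0.002 kg/kg → 0.002 × 37000 / 9.8 = 7.55 mm
PW = 27.86 + 15.67 + 7.55 = 51.08 ≈ 51.1 mm.

PW ≈ 51.1 mm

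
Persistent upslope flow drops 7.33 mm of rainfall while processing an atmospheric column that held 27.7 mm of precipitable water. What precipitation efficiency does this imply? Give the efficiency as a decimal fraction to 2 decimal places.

ε ≈ 0.26

ε = rainfall / PW = 7.33 / 27.7 = 0.26.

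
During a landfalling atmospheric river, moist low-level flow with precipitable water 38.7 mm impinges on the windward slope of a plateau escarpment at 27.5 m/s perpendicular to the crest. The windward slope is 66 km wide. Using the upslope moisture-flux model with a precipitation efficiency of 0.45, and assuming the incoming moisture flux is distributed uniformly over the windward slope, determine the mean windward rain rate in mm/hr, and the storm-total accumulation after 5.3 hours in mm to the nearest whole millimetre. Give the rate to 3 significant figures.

Incoming column moisture flux per unit ridge length: F = V × PW = 27.5 × 38.7 = 1064.25 mm·m/s.
Spread over the 66 km slope with efficiency ε = 0.45: R = ε·F/W = 0.45 × 1064.25 / 66000 m = 7.256e-03 mm/s.
R = 7.256e-03 × 3600 = 26.1 mm/hr.
Over 5.3 h: total = 26.1 × 5.3 = 138.33 ≈ 138 mm.

R ≈ 26.1 mm/hr; total ≈ 138 mm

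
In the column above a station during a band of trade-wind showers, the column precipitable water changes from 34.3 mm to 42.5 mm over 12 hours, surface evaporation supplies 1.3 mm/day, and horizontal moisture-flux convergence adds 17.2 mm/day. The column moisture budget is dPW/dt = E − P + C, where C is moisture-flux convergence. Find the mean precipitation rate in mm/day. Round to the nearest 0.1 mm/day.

dPW/dt = (42.5 − 34.3) mm / (12/24 day) = +16.400 mm/day.
P = E + C − dPW/dt = 1.3 + (17.2) − (+16.400) = 2.1 mm/day.

P ≈ 2.1 mm/day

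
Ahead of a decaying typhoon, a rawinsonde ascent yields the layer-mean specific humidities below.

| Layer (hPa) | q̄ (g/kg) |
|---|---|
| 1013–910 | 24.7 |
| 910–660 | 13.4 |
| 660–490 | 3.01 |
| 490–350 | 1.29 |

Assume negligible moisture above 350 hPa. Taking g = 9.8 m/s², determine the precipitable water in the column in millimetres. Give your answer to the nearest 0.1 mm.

PW ≈ 67.2 mm

Precipitable water is the column-integrated vapour mass per unit area: PW = (1/g) Σ q̄ Δp, with q in kg/kg and Δp in Pa (1 kg/m² of water = 1 mm).
Layer 1013–910 hPa: Δp = 103 hPa = 10300 Pa, q̄ = 0.0247 kg/kg → 0.0247 × 10300 / 9.8 = 25.96 mm
Layer 910–660 hPa: Δp = 250 hPa = 25000 Pa, q̄ = 0.0134 kg/kg → 0.0134 × 25000 / 9.8 = 34.18 mm
Layer 660–490 hPa: Δp = 170 hPa = 17000 Pa, q̄ = 0.00301 kg/kg → 0.00301 × 17000 / 9.8 = 5.22 mm
Layer 490–350 hPa: Δp = 140 hPa = 14000 Pa, q̄ = 0.00129 kg/kg → 0.00129 × 14000 / 9.8 = 1.84 mm
PW = 25.96 + 34.18 + 5.22 + 1.84 = 67.20 ≈ 67.2 mm.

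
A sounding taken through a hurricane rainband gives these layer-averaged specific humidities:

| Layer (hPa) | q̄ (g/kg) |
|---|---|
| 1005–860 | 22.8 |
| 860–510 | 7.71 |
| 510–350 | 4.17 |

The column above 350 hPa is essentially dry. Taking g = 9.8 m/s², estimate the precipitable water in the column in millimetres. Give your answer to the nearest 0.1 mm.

Precipitable water is the column-integrated vapour mass per unit area: PW = (1/g) Σ q̄ Δp, with q in kg/kg and Δp in Pa (1 kg/m² of water = 1 mm).
Layer 1005–860 hPa: Δp = 145 hPa = 14500 Pa, q̄ = 0.0228 kg/kg → 0.0228 × 14500 / 9.8 = 33.73 mm
Layer 860–510 hPa: Δp = 350 hPa = 35000 Pa, q̄ = 0.00771 kg/kg → 0.00771 × 35000 / 9.8 = 27.54 mm
Layer 510–350 hPa: Δp = 160 hPa = 16000 Pa, q̄ = 0.00417 kg/kg → 0.00417 × 16000 / 9.8 = 6.81 mm
PW = 33.73 + 27.54 + 6.81 = 68.08 ≈ 68.1 mm.

PW ≈ 68.1 mm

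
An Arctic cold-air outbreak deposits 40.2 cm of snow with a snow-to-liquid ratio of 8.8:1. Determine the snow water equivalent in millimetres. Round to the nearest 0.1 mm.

SWE = snow depth / ratio = 40.2 cm / 8.8 = 4.568 cm = 45.7 mm.

SWE ≈ 45.7 mm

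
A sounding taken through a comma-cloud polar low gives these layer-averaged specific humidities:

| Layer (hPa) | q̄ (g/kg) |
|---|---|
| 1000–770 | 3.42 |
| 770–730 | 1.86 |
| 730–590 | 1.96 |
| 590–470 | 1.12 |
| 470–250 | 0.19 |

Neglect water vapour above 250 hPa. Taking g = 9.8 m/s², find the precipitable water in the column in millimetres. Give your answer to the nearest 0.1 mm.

PW ≈ 13.4 mm

Precipitable water is the column-integrated vapour mass per unit area: PW = (1/g) Σ q̄ Δp, with q in kg/kg and Δp in Pa (1 kg/m² of water = 1 mm).
Layer 1000–770 hPa: Δp = 230 hPa = 23000 Pa, q̄ = 0.00342 kg/kg → 0.00342 × 23000 / 9.8 = 8.03 mm
Layer 770–730 hPa: Δp = 40 hPa = 4000 Pa, q̄ = 0.00186 kg/kg → 0.00186 × 4000 / 9.8 = 0.76 mm
Layer 730–590 hPa: Δp = 140 hPa = 14000 Pa, q̄ = 0.00196 kg/kg → 0.00196 × 14000 / 9.8 = 2.80 mm
Layer 590–470 hPa: Δp = 120 hPa = 12000 Pa, q̄ = 0.00112 kg/kg → 0.00112 × 12000 / 9.8 = 1.37 mm
Layer 470–250 hPa: Δp = 220 hPa = 22000 Pa, q̄ = 0.00019 kg/kg → 0.00019 × 22000 / 9.8 = 0.43 mm
PW = 8.03 + 0.76 + 2.80 + 1.37 + 0.43 = 13.39 ≈ 13.4 mm.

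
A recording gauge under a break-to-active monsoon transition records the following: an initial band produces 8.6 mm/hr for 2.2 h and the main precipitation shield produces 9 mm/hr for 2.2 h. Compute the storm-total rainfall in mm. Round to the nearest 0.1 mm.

Total = Σ Rᵢ Δtᵢ = 8.6 × 2.2 + 9 × 2.2
      = 18.92 + 19.8 = 38.7 mm.

total ≈ 38.7 mm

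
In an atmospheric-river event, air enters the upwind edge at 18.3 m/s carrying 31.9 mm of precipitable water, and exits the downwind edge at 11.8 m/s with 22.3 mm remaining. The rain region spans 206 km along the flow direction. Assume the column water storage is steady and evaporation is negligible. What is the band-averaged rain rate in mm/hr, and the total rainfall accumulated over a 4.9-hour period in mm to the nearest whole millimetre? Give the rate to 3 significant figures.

Column moisture flux per unit crosswind length is F = V × PW.
Inflow: F_in = 18.3 × 31.9 = 583.77 mm·m/s
Outflow: F_out = 11.8 × 22.3 = 263.14 mm·m/s
Steady-state rate R = (F_in − F_out)/L = (583.77 − 263.14) / 206000 m = 1.556e-03 mm/s.
R = 1.556e-03 × 3600 = 5.60 mm/hr.
Over 4.9 h: total = 5.60 × 4.9 = 27.44 ≈ 27 mm.

R ≈ 5.60 mm/hr; total ≈ 27 mm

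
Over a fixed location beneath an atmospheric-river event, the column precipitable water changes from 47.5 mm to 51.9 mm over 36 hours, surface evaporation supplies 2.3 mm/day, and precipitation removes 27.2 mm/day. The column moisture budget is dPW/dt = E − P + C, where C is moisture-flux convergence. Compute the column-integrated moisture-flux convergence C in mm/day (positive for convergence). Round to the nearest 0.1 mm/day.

dPW/dt = (51.9 − 47.5) mm / (36/24 day) = +2.933 mm/day.
C = dPW/dt − E + P = (+2.933) − 2.3 + 27.2 = 27.8 mm/day.

C ≈ 27.8 mm/day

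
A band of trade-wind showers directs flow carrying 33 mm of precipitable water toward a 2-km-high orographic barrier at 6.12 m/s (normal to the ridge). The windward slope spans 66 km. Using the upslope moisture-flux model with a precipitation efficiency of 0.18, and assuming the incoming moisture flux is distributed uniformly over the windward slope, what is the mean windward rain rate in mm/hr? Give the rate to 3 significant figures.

R ≈ 1.98 mm/hr

Incoming column moisture flux per unit ridge length: F = V × PW = 6.12 × 33 = 201.96 mm·m/s.
Spread over the 66 km slope with efficiency ε = 0.18: R = ε·F/W = 0.18 × 201.96 / 66000 m = 5.508e-04 mm/s.
R = 5.508e-04 × 3600 = 1.98 mm/hr.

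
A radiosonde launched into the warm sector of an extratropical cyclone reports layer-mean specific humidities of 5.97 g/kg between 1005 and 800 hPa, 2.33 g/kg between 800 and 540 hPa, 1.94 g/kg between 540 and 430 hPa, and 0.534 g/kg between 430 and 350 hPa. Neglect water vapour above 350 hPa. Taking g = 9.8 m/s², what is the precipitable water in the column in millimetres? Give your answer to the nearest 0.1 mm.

Precipitable water is the column-integrated vapour mass per unit area: PW = (1/g) Σ q̄ Δp, with q in kg/kg and Δp in Pa (1 kg/m² of water = 1 mm).
Layer 1005–800 hPa: Δp = 205 hPa = 20500 Pa, q̄ = 0.00597 kg/kg → 0.00597 × 20500 / 9.8 = 12.49 mm
Layer 800–540 hPa: Δp = 260 hPa = 26000 Pa, q̄ = 0.00233 kg/kg → 0.00233 × 26000 / 9.8 = 6.18 mm
Layer 540–430 hPa: Δp = 110 hPa = 11000 Pa, q̄ = 0.00194 kg/kg → 0.00194 × 11000 / 9.8 = 2.18 mm
Layer 430–350 hPa: Δp = 80 hPa = 8000 Pa, q̄ = 0.000534 kg/kg → 0.000534 × 8000 / 9.8 = 0.44 mm
PW = 12.49 + 6.18 + 2.18 + 0.44 = 21.29 ≈ 21.3 mm.

PW ≈ 21.3 mm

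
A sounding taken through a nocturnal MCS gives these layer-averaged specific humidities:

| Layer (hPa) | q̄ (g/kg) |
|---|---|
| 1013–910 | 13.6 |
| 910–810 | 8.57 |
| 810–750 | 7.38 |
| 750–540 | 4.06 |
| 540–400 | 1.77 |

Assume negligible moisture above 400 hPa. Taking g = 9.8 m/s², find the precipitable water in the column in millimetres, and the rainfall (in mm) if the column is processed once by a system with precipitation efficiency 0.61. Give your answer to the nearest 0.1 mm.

PW ≈ 38.8 mm; rainfall ≈ 23.7 mm

Precipitable water is the column-integrated vapour mass per unit area: PW = (1/g) Σ q̄ Δp, with q in kg/kg and Δp in Pa (1 kg/m² of water = 1 mm).
Layer 1013–910 hPa: Δp = 103 hPa = 10300 Pa, q̄ = 0.0136 kg/kg → 0.0136 × 10300 / 9.8 = 14.29 mm
Layer 910–810 hPa: Δp = 100 hPa = 10000 Pa, q̄ = 0.00857 kg/kg → 0.00857 × 10000 / 9.8 = 8.74 mm
Layer 810–750 hPa: Δp = 60 hPa = 6000 Pa, q̄ = 0.00738 kg/kg → 0.00738 × 6000 / 9.8 = 4.52 mm
Layer 750–540 hPa: Δp = 210 hPa = 21000 Pa, q̄ = 0.00406 kg/kg → 0.00406 × 21000 / 9.8 = 8.70 mm
Layer 540–400 hPa: Δp = 140 hPa = 14000 Pa, q̄ = 0.00177 kg/kg → 0.00177 × 14000 / 9.8 = 2.53 mm
PW = 14.29 + 8.74 + 4.52 + 8.70 + 2.53 = 38.78 ≈ 38.8 mm.
Rainfall = ε × PW = 0.61 × 38.8 = 23.7 mm.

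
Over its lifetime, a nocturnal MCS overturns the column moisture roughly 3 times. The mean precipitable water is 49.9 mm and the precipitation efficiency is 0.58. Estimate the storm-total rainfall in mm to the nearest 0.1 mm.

rainfall ≈ 86.8 mm

Each cycle deposits ε × PW = 0.58 × 49.9 = 28.942 mm.
Over 3 cycles: 3 × 28.942 = 86.8 mm.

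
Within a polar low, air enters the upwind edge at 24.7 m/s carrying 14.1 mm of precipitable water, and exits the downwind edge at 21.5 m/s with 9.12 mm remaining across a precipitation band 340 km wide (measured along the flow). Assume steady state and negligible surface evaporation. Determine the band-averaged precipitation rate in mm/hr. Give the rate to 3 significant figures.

Column moisture flux per unit crosswind length is F = V × PW.
Inflow: F_in = 24.7 × 14.1 = 348.27 mm·m/s
Outflow: F_out = 21.5 × 9.12 = 196.08 mm·m/s
Steady-state rate R = (F_in − F_out)/L = (348.27 − 196.08) / 340000 m = 4.476e-04 mm/s.
R = 4.476e-04 × 3600 = 1.61 mm/hr.

R ≈ 1.61 mm/hr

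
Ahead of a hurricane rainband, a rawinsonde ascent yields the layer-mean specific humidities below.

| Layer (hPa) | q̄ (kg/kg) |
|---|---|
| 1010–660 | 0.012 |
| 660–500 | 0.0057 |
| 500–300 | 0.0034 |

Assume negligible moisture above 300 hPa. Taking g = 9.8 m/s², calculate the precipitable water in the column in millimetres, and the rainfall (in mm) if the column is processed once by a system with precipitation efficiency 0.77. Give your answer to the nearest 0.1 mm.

Precipitable water is the column-integrated vapour mass per unit area: PW = (1/g) Σ q̄ Δp, with q in kg/kg and Δp in Pa (1 kg/m² of water = 1 mm).
Layer 1010–660 hPa: Δp = 350 hPa = 35000 Pa, q̄ = 0.012 kg/kg → 0.012 × 35000 / 9.8 = 42.86 mm
Layer 660–500 hPa: Δp = 160 hPa = 16000 Pa, q̄ = 0.0057 kg/kg → 0.0057 × 16000 / 9.8 = 9.31 mm
Layer 500–300 hPa: Δp = 200 hPa = 20000 Pa, q̄ = 0.0034 kg/kg → 0.0034 × 20000 / 9.8 = 6.94 mm
PW = 42.86 + 9.31 + 6.94 = 59.11 ≈ 59.1 mm.
Rainfall = ε × PW = 0.77 × 59.1 = 45.5 mm.

PW ≈ 59.1 mm; rainfall ≈ 45.5 mm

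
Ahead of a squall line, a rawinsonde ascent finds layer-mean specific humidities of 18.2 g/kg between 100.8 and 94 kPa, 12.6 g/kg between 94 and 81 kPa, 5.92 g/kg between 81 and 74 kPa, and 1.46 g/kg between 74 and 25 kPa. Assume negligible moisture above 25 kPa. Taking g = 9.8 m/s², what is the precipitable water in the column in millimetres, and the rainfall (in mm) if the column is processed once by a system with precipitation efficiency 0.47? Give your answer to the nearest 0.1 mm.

Precipitable water is the column-integrated vapour mass per unit area: PW = (1/g) Σ q̄ Δp, with q in kg/kg and Δp in Pa (1 kg/m² of water = 1 mm).
Layer 100.8–94 kPa: Δp = 68 hPa = 6800 Pa, q̄ = 0.0182 kg/kg → 0.0182 × 6800 / 9.8 = 12.63 mm
Layer 94–81 kPa: Δp = 130 hPa = 13000 Pa, q̄ = 0.0126 kg/kg → 0.0126 × 13000 / 9.8 = 16.71 mm
Layer 81–74 kPa: Δp = 70 hPa = 7000 Pa, q̄ = 0.00592 kg/kg → 0.00592 × 7000 / 9.8 = 4.23 mm
Layer 74–25 kPa: Δp = 490 hPa = 49000 Pa, q̄ = 0.00146 kg/kg → 0.00146 × 49000 / 9.8 = 7.30 mm
PW = 12.63 + 16.71 + 4.23 + 7.30 = 40.87 ≈ 40.9 mm.
Rainfall = ε × PW = 0.47 × 40.9 = 19.2 mm.

PW ≈ 40.9 mm; rainfall ≈ 19.2 mm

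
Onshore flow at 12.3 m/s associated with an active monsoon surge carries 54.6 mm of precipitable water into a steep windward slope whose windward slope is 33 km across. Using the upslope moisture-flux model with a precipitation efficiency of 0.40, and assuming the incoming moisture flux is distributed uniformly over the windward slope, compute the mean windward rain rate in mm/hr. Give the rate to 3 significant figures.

R ≈ 29.3 mm/hr

Incoming column moisture flux per unit ridge length: F = V × PW = 12.3 × 54.6 = 671.58 mm·m/s.
Spread over the 33 km slope with efficiency ε = 0.40: R = ε·F/W = 0.40 × 671.58 / 33000 m = 8.140e-03 mm/s.
R = 8.140e-03 × 3600 = 29.3 mm/hr.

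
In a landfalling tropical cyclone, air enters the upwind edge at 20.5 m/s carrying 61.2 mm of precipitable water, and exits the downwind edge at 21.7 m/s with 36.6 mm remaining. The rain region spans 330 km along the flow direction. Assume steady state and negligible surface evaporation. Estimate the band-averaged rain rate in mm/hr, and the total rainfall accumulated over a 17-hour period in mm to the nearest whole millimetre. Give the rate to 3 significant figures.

R ≈ 5.02 mm/hr; total ≈ 85 mm

Column moisture flux per unit crosswind length is F = V × PW.
Inflow: F_in = 20.5 × 61.2 = 1254.6 mm·m/s
Outflow: F_out = 21.7 × 36.6 = 794.22 mm·m/s
Steady-state rate R = (F_in − F_out)/L = (1254.6 − 794.22) / 330000 m = 1.395e-03 mm/s.
R = 1.395e-03 × 3600 = 5.02 mm/hr.
Over 17 h: total = 5.02 × 17 = 85.34 ≈ 85 mm.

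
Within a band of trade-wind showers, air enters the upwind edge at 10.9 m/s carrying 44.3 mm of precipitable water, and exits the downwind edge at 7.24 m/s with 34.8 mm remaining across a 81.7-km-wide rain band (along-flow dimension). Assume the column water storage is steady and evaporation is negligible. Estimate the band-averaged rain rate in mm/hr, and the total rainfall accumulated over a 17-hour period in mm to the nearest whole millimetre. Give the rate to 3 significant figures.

R ≈ 10.2 mm/hr; total ≈ 173 mm

Column moisture flux per unit crosswind length is F = V × PW.
Inflow: F_in = 10.9 × 44.3 = 482.87 mm·m/s
Outflow: F_out = 7.24 × 34.8 = 251.952 mm·m/s
Steady-state rate R = (F_in − F_out)/L = (482.87 − 251.952) / 81700 m = 2.826e-03 mm/s.
R = 2.826e-03 × 3600 = 10.2 mm/hr.
Over 17 h: total = 10.2 × 17 = 173.4 ≈ 173 mm.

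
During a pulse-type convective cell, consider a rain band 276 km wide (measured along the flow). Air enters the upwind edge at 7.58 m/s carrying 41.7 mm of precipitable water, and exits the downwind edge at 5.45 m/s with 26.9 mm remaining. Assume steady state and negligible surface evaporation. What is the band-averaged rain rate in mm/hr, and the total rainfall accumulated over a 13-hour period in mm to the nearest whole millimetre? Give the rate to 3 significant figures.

R ≈ 2.21 mm/hr; total ≈ 29 mm

Column moisture flux per unit crosswind length is F = V × PW.
Inflow: F_in = 7.58 × 41.7 = 316.086 mm·m/s
Outflow: F_out = 5.45 × 26.9 = 146.605 mm·m/s
Steady-state rate R = (F_in − F_out)/L = (316.086 − 146.605) / 276000 m = 6.141e-04 mm/s.
R = 6.141e-04 × 3600 = 2.21 mm/hr.
Over 13 h: total = 2.21 × 13 = 28.73 ≈ 29 mm.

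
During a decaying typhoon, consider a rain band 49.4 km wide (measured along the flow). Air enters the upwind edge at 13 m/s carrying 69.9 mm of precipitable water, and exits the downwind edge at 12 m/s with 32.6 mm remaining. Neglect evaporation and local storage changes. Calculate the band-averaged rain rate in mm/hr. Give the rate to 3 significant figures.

Column moisture flux per unit crosswind length is F = V × PW.
Inflow: F_in = 13 × 69.9 = 908.7 mm·m/s
Outflow: F_out = 12 × 32.6 = 391.2 mm·m/s
Steady-state rate R = (F_in − F_out)/L = (908.7 − 391.2) / 49400 m = 1.048e-02 mm/s.
R = 1.048e-02 × 3600 = 37.7 mm/hr.

R ≈ 37.7 mm/hr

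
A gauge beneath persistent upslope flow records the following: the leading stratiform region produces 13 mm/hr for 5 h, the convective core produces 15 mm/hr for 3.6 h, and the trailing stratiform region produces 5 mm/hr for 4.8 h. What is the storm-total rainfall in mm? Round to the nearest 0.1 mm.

Total = Σ Rᵢ Δtᵢ = 13 × 5 + 15 × 3.6 + 5 × 4.8
      = 65 + 54 + 24 = 143.0 mm.

total ≈ 143.0 mm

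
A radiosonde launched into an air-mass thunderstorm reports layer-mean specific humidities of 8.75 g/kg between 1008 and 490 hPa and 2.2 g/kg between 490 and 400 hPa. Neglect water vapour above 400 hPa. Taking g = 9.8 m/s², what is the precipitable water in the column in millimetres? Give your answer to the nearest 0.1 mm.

PW ≈ 48.3 mm

Precipitable water is the column-integrated vapour mass per unit area: PW = (1/g) Σ q̄ Δp, with q in kg/kg and Δp in Pa (1 kg/m² of water = 1 mm).
Layer 1008–490 hPa: Δp = 518 hPa = 51800 Pa, q̄ = 0.00875 kg/kg → 0.00875 × 51800 / 9.8 = 46.25 mm
Layer 490–400 hPa: Δp = 90 hPa = 9000 Pa, q̄ = 0.0022 kg/kg → 0.0022 × 9000 / 9.8 = 2.02 mm
PW = 46.25 + 2.02 = 48.27 ≈ 48.3 mm.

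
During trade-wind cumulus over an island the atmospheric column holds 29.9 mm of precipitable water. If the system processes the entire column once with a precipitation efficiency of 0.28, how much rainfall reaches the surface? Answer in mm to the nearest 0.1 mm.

Rainfall = ε × PW = 0.28 × 29.9 = 8.4 mm.

rainfall ≈ 8.4 mm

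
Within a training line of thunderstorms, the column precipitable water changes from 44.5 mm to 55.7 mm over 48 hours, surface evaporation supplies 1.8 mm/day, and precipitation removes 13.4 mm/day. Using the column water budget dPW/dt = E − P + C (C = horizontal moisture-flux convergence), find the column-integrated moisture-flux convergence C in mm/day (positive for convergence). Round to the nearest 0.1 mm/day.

C ≈ 17.2 mm/day

dPW/dt = (55.7 − 44.5) mm / (48/24 day) = +5.600 mm/day.
C = dPW/dt − E + P = (+5.600) − 1.8 + 13.4 = 17.2 mm/day.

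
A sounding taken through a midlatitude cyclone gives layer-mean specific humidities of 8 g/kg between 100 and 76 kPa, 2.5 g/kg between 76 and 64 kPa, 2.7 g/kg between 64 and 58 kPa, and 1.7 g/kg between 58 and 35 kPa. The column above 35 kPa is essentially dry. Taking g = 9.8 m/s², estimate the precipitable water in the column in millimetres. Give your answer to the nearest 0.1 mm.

PW ≈ 28.3 mm

Precipitable water is the column-integrated vapour mass per unit area: PW = (1/g) Σ q̄ Δp, with q in kg/kg and Δp in Pa (1 kg/m² of water = 1 mm).
Layer 100–76 kPa: Δp = 240 hPa = 24000 Pa, q̄ = 0.008 kg/kg → 0.008 × 24000 / 9.8 = 19.59 mm
Layer 76–64 kPa: Δp = 120 hPa = 12000 Pa, q̄ = 0.0025 kg/kg → 0.0025 × 12000 / 9.8 = 3.06 mm
Layer 64–58 kPa: Δp = 60 hPa = 6000 Pa, q̄ = 0.0027 kg/kg → 0.0027 × 6000 / 9.8 = 1.65 mm
Layer 58–35 kPa: Δp = 230 hPa = 23000 Pa, q̄ = 0.0017 kg/kg → 0.0017 × 23000 / 9.8 = 3.99 mm
PW = 19.59 + 3.06 + 1.65 + 3.99 = 28.29 ≈ 28.3 mm.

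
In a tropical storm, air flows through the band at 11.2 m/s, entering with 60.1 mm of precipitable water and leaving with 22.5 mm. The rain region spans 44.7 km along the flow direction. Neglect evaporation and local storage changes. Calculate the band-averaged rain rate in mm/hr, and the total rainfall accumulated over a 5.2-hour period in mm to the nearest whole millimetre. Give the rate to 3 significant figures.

Column moisture flux per unit crosswind length is F = V × PW.
Inflow: F_in = 11.2 × 60.1 = 673.12 mm·m/s
Outflow: F_out = 11.2 × 22.5 = 252 mm·m/s
Steady-state rate R = (F_in − F_out)/L = (673.12 − 252) / 44700 m = 9.421e-03 mm/s.
R = 9.421e-03 × 3600 = 33.9 mm/hr.
Over 5.2 h: total = 33.9 × 5.2 = 176.28 ≈ 176 mm.

R ≈ 33.9 mm/hr; total ≈ 176 mm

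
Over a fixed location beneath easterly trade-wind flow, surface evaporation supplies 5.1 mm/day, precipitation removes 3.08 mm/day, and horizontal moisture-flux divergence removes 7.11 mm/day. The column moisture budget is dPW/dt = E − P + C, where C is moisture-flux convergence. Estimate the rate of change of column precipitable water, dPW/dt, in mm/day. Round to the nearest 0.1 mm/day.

dPW/dt ≈ -5.1 mm/day

dPW/dt = E − P + C = 5.1 − 3.08 + (-7.11) = -5.1 mm/day.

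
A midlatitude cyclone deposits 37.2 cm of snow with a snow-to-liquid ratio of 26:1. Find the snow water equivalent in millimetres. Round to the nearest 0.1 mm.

SWE = snow depth / ratio = 37.2 cm / 26 = 1.431 cm = 14.3 mm.

SWE ≈ 14.3 mm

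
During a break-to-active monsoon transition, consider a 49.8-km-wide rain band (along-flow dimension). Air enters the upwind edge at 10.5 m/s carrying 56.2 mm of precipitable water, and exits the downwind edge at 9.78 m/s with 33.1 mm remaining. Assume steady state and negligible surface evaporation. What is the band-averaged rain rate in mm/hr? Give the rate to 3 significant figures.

R ≈ 19.3 mm/hr

Column moisture flux per unit crosswind length is F = V × PW.
Inflow: F_in = 10.5 × 56.2 = 590.1 mm·m/s
Outflow: F_out = 9.78 × 33.1 = 323.718 mm·m/s
Steady-state rate R = (F_in − F_out)/L = (590.1 − 323.718) / 49800 m = 5.349e-03 mm/s.
R = 5.349e-03 × 3600 = 19.3 mm/hr.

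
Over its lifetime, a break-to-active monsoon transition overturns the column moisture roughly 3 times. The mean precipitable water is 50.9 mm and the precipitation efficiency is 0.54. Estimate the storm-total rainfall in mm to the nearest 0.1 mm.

rainfall ≈ 82.5 mm

Each cycle deposits ε × PW = 0.54 × 50.9 = 27.486 mm.
Over 3 cycles: 3 × 27.486 = 82.5 mm.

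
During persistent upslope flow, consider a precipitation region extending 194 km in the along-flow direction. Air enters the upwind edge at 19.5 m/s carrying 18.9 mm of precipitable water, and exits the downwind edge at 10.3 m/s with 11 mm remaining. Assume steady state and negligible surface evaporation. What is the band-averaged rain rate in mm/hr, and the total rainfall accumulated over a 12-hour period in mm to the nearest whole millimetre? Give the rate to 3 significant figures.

Column moisture flux per unit crosswind length is F = V × PW.
Inflow: F_in = 19.5 × 18.9 = 368.55 mm·m/s
Outflow: F_out = 10.3 × 11 = 113.3 mm·m/s
Steady-state rate R = (F_in − F_out)/L = (368.55 − 113.3) / 194000 m = 1.316e-03 mm/s.
R = 1.316e-03 × 3600 = 4.74 mm/hr.
Over 12 h: total = 4.74 × 12 = 56.88 ≈ 57 mm.

R ≈ 4.74 mm/hr; total ≈ 57 mm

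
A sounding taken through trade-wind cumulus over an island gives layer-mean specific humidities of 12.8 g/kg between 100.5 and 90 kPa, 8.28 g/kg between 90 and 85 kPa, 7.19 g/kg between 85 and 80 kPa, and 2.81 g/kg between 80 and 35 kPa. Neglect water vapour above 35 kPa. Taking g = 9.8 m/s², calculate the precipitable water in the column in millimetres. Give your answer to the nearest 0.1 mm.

PW ≈ 34.5 mm

Precipitable water is the column-integrated vapour mass per unit area: PW = (1/g) Σ q̄ Δp, with q in kg/kg and Δp in Pa (1 kg/m² of water = 1 mm).
Layer 100.5–90 kPa: Δp = 105 hPa = 10500 Pa, q̄ = 0.0128 kg/kg → 0.0128 × 10500 / 9.8 = 13.71 mm
Layer 90–85 kPa: Δp = 50 hPa = 5000 Pa, q̄ = 0.00828 kg/kg → 0.00828 × 5000 / 9.8 = 4.22 mm
Layer 85–80 kPa: Δp = 50 hPa = 5000 Pa, q̄ = 0.00719 kg/kg → 0.00719 × 5000 / 9.8 = 3.67 mm
Layer 80–35 kPa: Δp = 450 hPa = 45000 Pa, q̄ = 0.00281 kg/kg → 0.00281 × 45000 / 9.8 = 12.90 mm
PW = 13.71 + 4.22 + 3.67 + 12.90 = 34.50 ≈ 34.5 mm.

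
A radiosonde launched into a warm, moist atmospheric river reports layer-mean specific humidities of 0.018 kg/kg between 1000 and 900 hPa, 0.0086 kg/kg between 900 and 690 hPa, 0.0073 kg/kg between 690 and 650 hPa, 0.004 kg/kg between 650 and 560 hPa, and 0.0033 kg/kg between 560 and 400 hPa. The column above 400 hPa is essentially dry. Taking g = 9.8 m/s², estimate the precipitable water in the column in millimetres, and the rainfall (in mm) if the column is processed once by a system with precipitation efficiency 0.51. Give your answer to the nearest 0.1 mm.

PW ≈ 48.8 mm; rainfall ≈ 24.9 mm

Precipitable water is the column-integrated vapour mass per unit area: PW = (1/g) Σ q̄ Δp, with q in kg/kg and Δp in Pa (1 kg/m² of water = 1 mm).
Layer 1000–900 hPa: Δp = 100 hPa = 10000 Pa, q̄ = 0.018 kg/kg → 0.018 × 10000 / 9.8 = 18.37 mm
Layer 900–690 hPa: Δp = 210 hPa = 21000 Pa, q̄ = 0.0086 kg/kg → 0.0086 × 21000 / 9.8 = 18.43 mm
Layer 690–650 hPa: Δp = 40 hPa = 4000 Pa, q̄ = 0.0073 kg/kg → 0.0073 × 4000 / 9.8 = 2.98 mm
Layer 650–560 hPa: Δp = 90 hPa = 9000 Pa, q̄ = 0.004 kg/kg → 0.004 × 9000 / 9.8 = 3.67 mm
Layer 560–400 hPa: Δp = 160 hPa = 16000 Pa, q̄ = 0.0033 kg/kg → 0.0033 × 16000 / 9.8 = 5.39 mm
PW = 18.37 + 18.43 + 2.98 + 3.67 + 5.39 = 48.84 ≈ 48.8 mm.
Rainfall = ε × PW = 0.51 × 48.8 = 24.9 mm.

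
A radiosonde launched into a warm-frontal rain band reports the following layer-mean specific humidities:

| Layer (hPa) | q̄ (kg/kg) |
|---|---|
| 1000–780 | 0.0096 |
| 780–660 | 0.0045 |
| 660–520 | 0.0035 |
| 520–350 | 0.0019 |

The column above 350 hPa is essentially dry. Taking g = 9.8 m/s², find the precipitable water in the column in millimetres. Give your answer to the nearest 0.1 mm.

Precipitable water is the column-integrated vapour mass per unit area: PW = (1/g) Σ q̄ Δp, with q in kg/kg and Δp in Pa (1 kg/m² of water = 1 mm).
Layer 1000–780 hPa: Δp = 220 hPa = 22000 Pa, q̄ = 0.0096 kg/kg → 0.0096 × 22000 / 9.8 = 21.55 mm
Layer 780–660 hPa: Δp = 120 hPa = 12000 Pa, q̄ = 0.0045 kg/kg → 0.0045 × 12000 / 9.8 = 5.51 mm
Layer 660–520 hPa: Δp = 140 hPa = 14000 Pa, q̄ = 0.0035 kg/kg → 0.0035 × 14000 / 9.8 = 5.00 mm
Layer 520–350 hPa: Δp = 170 hPa = 17000 Pa, q̄ = 0.0019 kg/kg → 0.0019 × 17000 / 9.8 = 3.30 mm
PW = 21.55 + 5.51 + 5.00 + 3.30 = 35.36 ≈ 35.4 mm.

PW ≈ 35.4 mm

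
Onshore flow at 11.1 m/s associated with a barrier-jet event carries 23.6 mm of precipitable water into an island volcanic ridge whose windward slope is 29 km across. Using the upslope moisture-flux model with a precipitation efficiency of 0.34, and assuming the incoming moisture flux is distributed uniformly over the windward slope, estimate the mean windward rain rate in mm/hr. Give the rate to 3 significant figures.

Incoming column moisture flux per unit ridge length: F = V × PW = 11.1 × 23.6 = 261.96 mm·m/s.
Spread over the 29 km slope with efficiency ε = 0.34: R = ε·F/W = 0.34 × 261.96 / 29000 m = 3.071e-03 mm/s.
R = 3.071e-03 × 3600 = 11.1 mm/hr.

R ≈ 11.1 mm/hr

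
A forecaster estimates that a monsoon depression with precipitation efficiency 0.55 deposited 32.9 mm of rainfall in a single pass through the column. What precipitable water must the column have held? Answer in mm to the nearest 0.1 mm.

PW ≈ 59.8 mm

PW = rainfall / ε = 32.9 / 0.55 = 59.8 mm.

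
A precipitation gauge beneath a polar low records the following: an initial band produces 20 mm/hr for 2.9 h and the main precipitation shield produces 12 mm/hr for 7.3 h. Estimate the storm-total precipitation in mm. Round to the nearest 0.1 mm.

Total = Σ Rᵢ Δtᵢ = 20 × 2.9 + 12 × 7.3
      = 58 + 87.6 = 145.6 mm.

total ≈ 145.6 mm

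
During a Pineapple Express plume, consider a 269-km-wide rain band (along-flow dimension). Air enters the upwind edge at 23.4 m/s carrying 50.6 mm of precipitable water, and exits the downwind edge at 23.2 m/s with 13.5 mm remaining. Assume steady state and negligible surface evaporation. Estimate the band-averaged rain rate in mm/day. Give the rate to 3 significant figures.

Column moisture flux per unit crosswind length is F = V × PW.
Inflow: F_in = 23.4 × 50.6 = 1184.04 mm·m/s
Outflow: F_out = 23.2 × 13.5 = 313.2 mm·m/s
Steady-state rate R = (F_in − F_out)/L = (1184.04 − 313.2) / 269000 m = 3.237e-03 mm/s.
R = 3.237e-03 × 3600 × 24 = 280 mm/day.

R ≈ 280 mm/day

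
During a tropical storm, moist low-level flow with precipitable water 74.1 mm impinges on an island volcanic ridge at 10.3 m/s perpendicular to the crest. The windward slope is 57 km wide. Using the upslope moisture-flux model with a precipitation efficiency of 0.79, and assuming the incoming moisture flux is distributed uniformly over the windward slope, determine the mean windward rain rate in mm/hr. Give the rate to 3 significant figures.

R ≈ 38.1 mm/hr

Incoming column moisture flux per unit ridge length: F = V × PW = 10.3 × 74.1 = 763.23 mm·m/s.
Spread over the 57 km slope with efficiency ε = 0.79: R = ε·F/W = 0.79 × 763.23 / 57000 m = 1.058e-02 mm/s.
R = 1.058e-02 × 3600 = 38.1 mm/hr.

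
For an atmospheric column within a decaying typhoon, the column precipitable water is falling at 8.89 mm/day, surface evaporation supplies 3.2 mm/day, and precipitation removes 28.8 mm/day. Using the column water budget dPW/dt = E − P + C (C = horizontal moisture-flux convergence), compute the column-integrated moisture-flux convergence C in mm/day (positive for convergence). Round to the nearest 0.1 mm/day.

dPW/dt = -8.89 mm/day.
C = dPW/dt − E + P = (-8.89) − 3.2 + 28.8 = 16.7 mm/day.

C ≈ 16.7 mm/day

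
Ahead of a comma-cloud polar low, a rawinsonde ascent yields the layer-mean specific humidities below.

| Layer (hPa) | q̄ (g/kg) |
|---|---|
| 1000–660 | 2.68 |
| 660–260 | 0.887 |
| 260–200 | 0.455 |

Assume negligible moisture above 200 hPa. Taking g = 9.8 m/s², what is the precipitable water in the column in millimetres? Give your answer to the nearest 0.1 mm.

Precipitable water is the column-integrated vapour mass per unit area: PW = (1/g) Σ q̄ Δp, with q in kg/kg and Δp in Pa (1 kg/m² of water = 1 mm).
Layer 1000–660 hPa: Δp = 340 hPa = 34000 Pa, q̄ = 0.00268 kg/kg → 0.00268 × 34000 / 9.8 = 9.30 mm
Layer 660–260 hPa: Δp = 400 hPa = 40000 Pa, q̄ = 0.000887 kg/kg → 0.000887 × 40000 / 9.8 = 3.62 mm
Layer 260–200 hPa: Δp = 60 hPa = 6000 Pa, q̄ = 0.000455 kg/kg → 0.000455 × 6000 / 9.8 = 0.28 mm
PW = 9.30 + 3.62 + 0.28 = 13.20 ≈ 13.2 mm.

PW ≈ 13.2 mm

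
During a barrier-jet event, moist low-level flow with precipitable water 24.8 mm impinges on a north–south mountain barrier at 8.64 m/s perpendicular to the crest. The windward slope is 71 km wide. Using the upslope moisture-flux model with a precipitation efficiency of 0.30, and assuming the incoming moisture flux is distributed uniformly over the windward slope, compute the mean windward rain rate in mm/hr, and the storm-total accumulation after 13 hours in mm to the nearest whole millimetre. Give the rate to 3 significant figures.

R ≈ 3.26 mm/hr; total ≈ 42 mm

Incoming column moisture flux per unit ridge length: F = V × PW = 8.64 × 24.8 = 214.272 mm·m/s.
Spread over the 71 km slope with efficiency ε = 0.30: R = ε·F/W = 0.30 × 214.272 / 71000 m = 9.054e-04 mm/s.
R = 9.054e-04 × 3600 = 3.26 mm/hr.
Over 13 h: total = 3.26 × 13 = 42.38 ≈ 42 mm.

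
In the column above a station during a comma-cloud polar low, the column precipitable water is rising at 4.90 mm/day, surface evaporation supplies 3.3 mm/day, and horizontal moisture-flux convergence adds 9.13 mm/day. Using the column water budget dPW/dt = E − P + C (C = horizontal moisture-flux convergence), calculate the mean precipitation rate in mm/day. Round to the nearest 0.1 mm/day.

dPW/dt = +4.90 mm/day.
P = E + C − dPW/dt = 3.3 + (9.13) − (+4.90) = 7.5 mm/day.

P ≈ 7.5 mm/day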